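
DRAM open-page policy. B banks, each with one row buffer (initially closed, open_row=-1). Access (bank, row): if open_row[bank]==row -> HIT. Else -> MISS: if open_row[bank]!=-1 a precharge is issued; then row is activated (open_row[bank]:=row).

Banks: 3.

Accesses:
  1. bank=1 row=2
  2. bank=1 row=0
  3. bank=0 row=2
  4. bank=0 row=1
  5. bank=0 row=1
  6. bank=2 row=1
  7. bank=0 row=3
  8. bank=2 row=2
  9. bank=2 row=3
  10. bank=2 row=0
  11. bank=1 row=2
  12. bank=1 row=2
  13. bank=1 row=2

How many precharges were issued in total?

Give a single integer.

Answer: 7

Derivation:
Acc 1: bank1 row2 -> MISS (open row2); precharges=0
Acc 2: bank1 row0 -> MISS (open row0); precharges=1
Acc 3: bank0 row2 -> MISS (open row2); precharges=1
Acc 4: bank0 row1 -> MISS (open row1); precharges=2
Acc 5: bank0 row1 -> HIT
Acc 6: bank2 row1 -> MISS (open row1); precharges=2
Acc 7: bank0 row3 -> MISS (open row3); precharges=3
Acc 8: bank2 row2 -> MISS (open row2); precharges=4
Acc 9: bank2 row3 -> MISS (open row3); precharges=5
Acc 10: bank2 row0 -> MISS (open row0); precharges=6
Acc 11: bank1 row2 -> MISS (open row2); precharges=7
Acc 12: bank1 row2 -> HIT
Acc 13: bank1 row2 -> HIT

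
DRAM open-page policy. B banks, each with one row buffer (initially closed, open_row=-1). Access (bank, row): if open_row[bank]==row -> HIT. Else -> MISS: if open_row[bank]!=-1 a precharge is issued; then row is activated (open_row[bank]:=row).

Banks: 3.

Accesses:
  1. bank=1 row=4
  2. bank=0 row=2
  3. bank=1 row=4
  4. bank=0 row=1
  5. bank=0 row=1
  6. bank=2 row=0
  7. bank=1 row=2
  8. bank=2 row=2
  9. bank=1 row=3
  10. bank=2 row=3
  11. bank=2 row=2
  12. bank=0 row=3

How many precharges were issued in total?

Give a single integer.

Acc 1: bank1 row4 -> MISS (open row4); precharges=0
Acc 2: bank0 row2 -> MISS (open row2); precharges=0
Acc 3: bank1 row4 -> HIT
Acc 4: bank0 row1 -> MISS (open row1); precharges=1
Acc 5: bank0 row1 -> HIT
Acc 6: bank2 row0 -> MISS (open row0); precharges=1
Acc 7: bank1 row2 -> MISS (open row2); precharges=2
Acc 8: bank2 row2 -> MISS (open row2); precharges=3
Acc 9: bank1 row3 -> MISS (open row3); precharges=4
Acc 10: bank2 row3 -> MISS (open row3); precharges=5
Acc 11: bank2 row2 -> MISS (open row2); precharges=6
Acc 12: bank0 row3 -> MISS (open row3); precharges=7

Answer: 7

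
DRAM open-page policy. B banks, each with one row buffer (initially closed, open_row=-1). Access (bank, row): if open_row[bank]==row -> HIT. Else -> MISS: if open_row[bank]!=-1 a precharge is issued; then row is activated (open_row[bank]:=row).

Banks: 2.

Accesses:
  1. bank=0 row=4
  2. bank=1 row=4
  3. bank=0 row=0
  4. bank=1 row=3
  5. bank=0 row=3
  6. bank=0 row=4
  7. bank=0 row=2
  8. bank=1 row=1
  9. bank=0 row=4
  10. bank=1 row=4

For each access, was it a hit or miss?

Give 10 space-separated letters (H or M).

Acc 1: bank0 row4 -> MISS (open row4); precharges=0
Acc 2: bank1 row4 -> MISS (open row4); precharges=0
Acc 3: bank0 row0 -> MISS (open row0); precharges=1
Acc 4: bank1 row3 -> MISS (open row3); precharges=2
Acc 5: bank0 row3 -> MISS (open row3); precharges=3
Acc 6: bank0 row4 -> MISS (open row4); precharges=4
Acc 7: bank0 row2 -> MISS (open row2); precharges=5
Acc 8: bank1 row1 -> MISS (open row1); precharges=6
Acc 9: bank0 row4 -> MISS (open row4); precharges=7
Acc 10: bank1 row4 -> MISS (open row4); precharges=8

Answer: M M M M M M M M M M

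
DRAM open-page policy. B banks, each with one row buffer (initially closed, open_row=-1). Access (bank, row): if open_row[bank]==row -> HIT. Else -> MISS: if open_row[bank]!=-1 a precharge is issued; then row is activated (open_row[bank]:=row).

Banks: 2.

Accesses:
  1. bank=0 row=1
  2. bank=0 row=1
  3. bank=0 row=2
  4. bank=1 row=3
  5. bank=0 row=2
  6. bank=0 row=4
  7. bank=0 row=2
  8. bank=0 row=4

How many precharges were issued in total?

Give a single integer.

Answer: 4

Derivation:
Acc 1: bank0 row1 -> MISS (open row1); precharges=0
Acc 2: bank0 row1 -> HIT
Acc 3: bank0 row2 -> MISS (open row2); precharges=1
Acc 4: bank1 row3 -> MISS (open row3); precharges=1
Acc 5: bank0 row2 -> HIT
Acc 6: bank0 row4 -> MISS (open row4); precharges=2
Acc 7: bank0 row2 -> MISS (open row2); precharges=3
Acc 8: bank0 row4 -> MISS (open row4); precharges=4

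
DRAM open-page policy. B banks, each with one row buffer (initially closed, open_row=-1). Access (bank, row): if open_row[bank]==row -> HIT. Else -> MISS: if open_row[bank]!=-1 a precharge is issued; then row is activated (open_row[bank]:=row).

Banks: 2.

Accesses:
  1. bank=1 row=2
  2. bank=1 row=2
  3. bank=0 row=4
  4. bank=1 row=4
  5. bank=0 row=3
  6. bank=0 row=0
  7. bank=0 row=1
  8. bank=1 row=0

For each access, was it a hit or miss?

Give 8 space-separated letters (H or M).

Acc 1: bank1 row2 -> MISS (open row2); precharges=0
Acc 2: bank1 row2 -> HIT
Acc 3: bank0 row4 -> MISS (open row4); precharges=0
Acc 4: bank1 row4 -> MISS (open row4); precharges=1
Acc 5: bank0 row3 -> MISS (open row3); precharges=2
Acc 6: bank0 row0 -> MISS (open row0); precharges=3
Acc 7: bank0 row1 -> MISS (open row1); precharges=4
Acc 8: bank1 row0 -> MISS (open row0); precharges=5

Answer: M H M M M M M M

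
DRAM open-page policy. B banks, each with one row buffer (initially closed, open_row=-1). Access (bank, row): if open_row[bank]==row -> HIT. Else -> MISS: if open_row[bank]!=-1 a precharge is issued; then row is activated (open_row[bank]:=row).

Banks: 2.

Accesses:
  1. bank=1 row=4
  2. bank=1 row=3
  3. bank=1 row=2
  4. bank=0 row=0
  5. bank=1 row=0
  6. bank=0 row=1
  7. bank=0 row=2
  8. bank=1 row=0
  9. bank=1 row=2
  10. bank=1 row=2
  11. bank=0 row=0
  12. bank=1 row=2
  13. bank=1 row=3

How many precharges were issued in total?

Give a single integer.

Acc 1: bank1 row4 -> MISS (open row4); precharges=0
Acc 2: bank1 row3 -> MISS (open row3); precharges=1
Acc 3: bank1 row2 -> MISS (open row2); precharges=2
Acc 4: bank0 row0 -> MISS (open row0); precharges=2
Acc 5: bank1 row0 -> MISS (open row0); precharges=3
Acc 6: bank0 row1 -> MISS (open row1); precharges=4
Acc 7: bank0 row2 -> MISS (open row2); precharges=5
Acc 8: bank1 row0 -> HIT
Acc 9: bank1 row2 -> MISS (open row2); precharges=6
Acc 10: bank1 row2 -> HIT
Acc 11: bank0 row0 -> MISS (open row0); precharges=7
Acc 12: bank1 row2 -> HIT
Acc 13: bank1 row3 -> MISS (open row3); precharges=8

Answer: 8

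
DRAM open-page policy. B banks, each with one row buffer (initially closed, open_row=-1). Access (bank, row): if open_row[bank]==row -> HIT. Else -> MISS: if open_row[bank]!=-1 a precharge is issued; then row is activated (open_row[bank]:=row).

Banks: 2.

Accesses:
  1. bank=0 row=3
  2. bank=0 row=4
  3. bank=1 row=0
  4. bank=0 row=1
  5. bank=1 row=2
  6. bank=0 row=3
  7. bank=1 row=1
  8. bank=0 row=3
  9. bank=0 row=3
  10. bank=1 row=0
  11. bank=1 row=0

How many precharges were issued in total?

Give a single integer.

Answer: 6

Derivation:
Acc 1: bank0 row3 -> MISS (open row3); precharges=0
Acc 2: bank0 row4 -> MISS (open row4); precharges=1
Acc 3: bank1 row0 -> MISS (open row0); precharges=1
Acc 4: bank0 row1 -> MISS (open row1); precharges=2
Acc 5: bank1 row2 -> MISS (open row2); precharges=3
Acc 6: bank0 row3 -> MISS (open row3); precharges=4
Acc 7: bank1 row1 -> MISS (open row1); precharges=5
Acc 8: bank0 row3 -> HIT
Acc 9: bank0 row3 -> HIT
Acc 10: bank1 row0 -> MISS (open row0); precharges=6
Acc 11: bank1 row0 -> HIT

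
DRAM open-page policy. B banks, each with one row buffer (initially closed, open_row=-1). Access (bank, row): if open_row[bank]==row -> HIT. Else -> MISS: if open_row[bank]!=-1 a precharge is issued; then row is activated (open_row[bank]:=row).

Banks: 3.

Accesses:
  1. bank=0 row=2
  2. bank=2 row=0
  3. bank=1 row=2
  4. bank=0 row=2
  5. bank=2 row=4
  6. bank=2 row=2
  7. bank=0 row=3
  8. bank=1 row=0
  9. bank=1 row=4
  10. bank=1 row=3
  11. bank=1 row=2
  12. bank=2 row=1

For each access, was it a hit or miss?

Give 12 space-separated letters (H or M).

Answer: M M M H M M M M M M M M

Derivation:
Acc 1: bank0 row2 -> MISS (open row2); precharges=0
Acc 2: bank2 row0 -> MISS (open row0); precharges=0
Acc 3: bank1 row2 -> MISS (open row2); precharges=0
Acc 4: bank0 row2 -> HIT
Acc 5: bank2 row4 -> MISS (open row4); precharges=1
Acc 6: bank2 row2 -> MISS (open row2); precharges=2
Acc 7: bank0 row3 -> MISS (open row3); precharges=3
Acc 8: bank1 row0 -> MISS (open row0); precharges=4
Acc 9: bank1 row4 -> MISS (open row4); precharges=5
Acc 10: bank1 row3 -> MISS (open row3); precharges=6
Acc 11: bank1 row2 -> MISS (open row2); precharges=7
Acc 12: bank2 row1 -> MISS (open row1); precharges=8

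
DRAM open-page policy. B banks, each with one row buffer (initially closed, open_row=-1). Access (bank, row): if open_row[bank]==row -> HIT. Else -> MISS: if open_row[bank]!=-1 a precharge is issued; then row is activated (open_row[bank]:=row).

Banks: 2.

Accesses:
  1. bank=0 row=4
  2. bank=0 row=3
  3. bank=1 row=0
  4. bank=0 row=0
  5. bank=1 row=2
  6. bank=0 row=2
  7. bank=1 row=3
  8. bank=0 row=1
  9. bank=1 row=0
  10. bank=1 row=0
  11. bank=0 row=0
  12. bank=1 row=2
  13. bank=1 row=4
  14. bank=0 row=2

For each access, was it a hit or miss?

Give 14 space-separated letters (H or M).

Answer: M M M M M M M M M H M M M M

Derivation:
Acc 1: bank0 row4 -> MISS (open row4); precharges=0
Acc 2: bank0 row3 -> MISS (open row3); precharges=1
Acc 3: bank1 row0 -> MISS (open row0); precharges=1
Acc 4: bank0 row0 -> MISS (open row0); precharges=2
Acc 5: bank1 row2 -> MISS (open row2); precharges=3
Acc 6: bank0 row2 -> MISS (open row2); precharges=4
Acc 7: bank1 row3 -> MISS (open row3); precharges=5
Acc 8: bank0 row1 -> MISS (open row1); precharges=6
Acc 9: bank1 row0 -> MISS (open row0); precharges=7
Acc 10: bank1 row0 -> HIT
Acc 11: bank0 row0 -> MISS (open row0); precharges=8
Acc 12: bank1 row2 -> MISS (open row2); precharges=9
Acc 13: bank1 row4 -> MISS (open row4); precharges=10
Acc 14: bank0 row2 -> MISS (open row2); precharges=11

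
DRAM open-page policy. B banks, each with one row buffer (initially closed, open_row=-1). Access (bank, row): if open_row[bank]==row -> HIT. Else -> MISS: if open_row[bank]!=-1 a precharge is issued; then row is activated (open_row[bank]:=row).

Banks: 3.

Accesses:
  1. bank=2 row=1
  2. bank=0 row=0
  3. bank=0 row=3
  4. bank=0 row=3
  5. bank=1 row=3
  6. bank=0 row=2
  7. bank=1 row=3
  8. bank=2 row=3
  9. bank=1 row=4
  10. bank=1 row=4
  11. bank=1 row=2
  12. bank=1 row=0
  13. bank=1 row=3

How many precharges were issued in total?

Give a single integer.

Acc 1: bank2 row1 -> MISS (open row1); precharges=0
Acc 2: bank0 row0 -> MISS (open row0); precharges=0
Acc 3: bank0 row3 -> MISS (open row3); precharges=1
Acc 4: bank0 row3 -> HIT
Acc 5: bank1 row3 -> MISS (open row3); precharges=1
Acc 6: bank0 row2 -> MISS (open row2); precharges=2
Acc 7: bank1 row3 -> HIT
Acc 8: bank2 row3 -> MISS (open row3); precharges=3
Acc 9: bank1 row4 -> MISS (open row4); precharges=4
Acc 10: bank1 row4 -> HIT
Acc 11: bank1 row2 -> MISS (open row2); precharges=5
Acc 12: bank1 row0 -> MISS (open row0); precharges=6
Acc 13: bank1 row3 -> MISS (open row3); precharges=7

Answer: 7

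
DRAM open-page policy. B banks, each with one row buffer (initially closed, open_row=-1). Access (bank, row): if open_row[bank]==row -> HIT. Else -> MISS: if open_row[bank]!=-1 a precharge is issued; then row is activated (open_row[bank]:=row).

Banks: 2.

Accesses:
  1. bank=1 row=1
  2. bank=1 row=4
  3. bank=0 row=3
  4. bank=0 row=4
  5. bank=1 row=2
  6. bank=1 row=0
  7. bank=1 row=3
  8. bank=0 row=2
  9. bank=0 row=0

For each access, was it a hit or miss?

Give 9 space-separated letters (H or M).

Acc 1: bank1 row1 -> MISS (open row1); precharges=0
Acc 2: bank1 row4 -> MISS (open row4); precharges=1
Acc 3: bank0 row3 -> MISS (open row3); precharges=1
Acc 4: bank0 row4 -> MISS (open row4); precharges=2
Acc 5: bank1 row2 -> MISS (open row2); precharges=3
Acc 6: bank1 row0 -> MISS (open row0); precharges=4
Acc 7: bank1 row3 -> MISS (open row3); precharges=5
Acc 8: bank0 row2 -> MISS (open row2); precharges=6
Acc 9: bank0 row0 -> MISS (open row0); precharges=7

Answer: M M M M M M M M M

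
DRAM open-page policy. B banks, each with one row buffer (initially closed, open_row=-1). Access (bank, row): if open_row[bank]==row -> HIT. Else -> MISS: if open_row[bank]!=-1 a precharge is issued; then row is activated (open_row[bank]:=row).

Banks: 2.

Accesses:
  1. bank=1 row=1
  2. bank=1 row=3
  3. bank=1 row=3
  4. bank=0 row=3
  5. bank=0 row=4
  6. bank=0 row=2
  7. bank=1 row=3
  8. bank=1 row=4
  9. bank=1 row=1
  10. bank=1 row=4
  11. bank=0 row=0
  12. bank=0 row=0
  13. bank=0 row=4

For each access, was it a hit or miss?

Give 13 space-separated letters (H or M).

Acc 1: bank1 row1 -> MISS (open row1); precharges=0
Acc 2: bank1 row3 -> MISS (open row3); precharges=1
Acc 3: bank1 row3 -> HIT
Acc 4: bank0 row3 -> MISS (open row3); precharges=1
Acc 5: bank0 row4 -> MISS (open row4); precharges=2
Acc 6: bank0 row2 -> MISS (open row2); precharges=3
Acc 7: bank1 row3 -> HIT
Acc 8: bank1 row4 -> MISS (open row4); precharges=4
Acc 9: bank1 row1 -> MISS (open row1); precharges=5
Acc 10: bank1 row4 -> MISS (open row4); precharges=6
Acc 11: bank0 row0 -> MISS (open row0); precharges=7
Acc 12: bank0 row0 -> HIT
Acc 13: bank0 row4 -> MISS (open row4); precharges=8

Answer: M M H M M M H M M M M H M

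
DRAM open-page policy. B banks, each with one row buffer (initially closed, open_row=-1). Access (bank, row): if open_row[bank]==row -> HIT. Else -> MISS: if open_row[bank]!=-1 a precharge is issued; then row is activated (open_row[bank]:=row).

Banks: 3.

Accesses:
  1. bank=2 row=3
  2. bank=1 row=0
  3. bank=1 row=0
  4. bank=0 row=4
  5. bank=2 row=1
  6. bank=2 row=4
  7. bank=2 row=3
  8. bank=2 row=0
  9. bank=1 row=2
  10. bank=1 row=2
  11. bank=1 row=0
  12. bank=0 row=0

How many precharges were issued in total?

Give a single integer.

Answer: 7

Derivation:
Acc 1: bank2 row3 -> MISS (open row3); precharges=0
Acc 2: bank1 row0 -> MISS (open row0); precharges=0
Acc 3: bank1 row0 -> HIT
Acc 4: bank0 row4 -> MISS (open row4); precharges=0
Acc 5: bank2 row1 -> MISS (open row1); precharges=1
Acc 6: bank2 row4 -> MISS (open row4); precharges=2
Acc 7: bank2 row3 -> MISS (open row3); precharges=3
Acc 8: bank2 row0 -> MISS (open row0); precharges=4
Acc 9: bank1 row2 -> MISS (open row2); precharges=5
Acc 10: bank1 row2 -> HIT
Acc 11: bank1 row0 -> MISS (open row0); precharges=6
Acc 12: bank0 row0 -> MISS (open row0); precharges=7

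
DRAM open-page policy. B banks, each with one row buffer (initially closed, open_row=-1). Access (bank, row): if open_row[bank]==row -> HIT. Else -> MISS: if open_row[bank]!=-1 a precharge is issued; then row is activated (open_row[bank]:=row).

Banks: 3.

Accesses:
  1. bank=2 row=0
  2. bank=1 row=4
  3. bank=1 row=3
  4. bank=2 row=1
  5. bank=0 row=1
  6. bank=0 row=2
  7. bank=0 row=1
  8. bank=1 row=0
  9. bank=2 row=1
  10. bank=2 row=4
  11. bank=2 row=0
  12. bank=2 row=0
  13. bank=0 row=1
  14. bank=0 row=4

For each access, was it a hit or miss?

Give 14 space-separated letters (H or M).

Answer: M M M M M M M M H M M H H M

Derivation:
Acc 1: bank2 row0 -> MISS (open row0); precharges=0
Acc 2: bank1 row4 -> MISS (open row4); precharges=0
Acc 3: bank1 row3 -> MISS (open row3); precharges=1
Acc 4: bank2 row1 -> MISS (open row1); precharges=2
Acc 5: bank0 row1 -> MISS (open row1); precharges=2
Acc 6: bank0 row2 -> MISS (open row2); precharges=3
Acc 7: bank0 row1 -> MISS (open row1); precharges=4
Acc 8: bank1 row0 -> MISS (open row0); precharges=5
Acc 9: bank2 row1 -> HIT
Acc 10: bank2 row4 -> MISS (open row4); precharges=6
Acc 11: bank2 row0 -> MISS (open row0); precharges=7
Acc 12: bank2 row0 -> HIT
Acc 13: bank0 row1 -> HIT
Acc 14: bank0 row4 -> MISS (open row4); precharges=8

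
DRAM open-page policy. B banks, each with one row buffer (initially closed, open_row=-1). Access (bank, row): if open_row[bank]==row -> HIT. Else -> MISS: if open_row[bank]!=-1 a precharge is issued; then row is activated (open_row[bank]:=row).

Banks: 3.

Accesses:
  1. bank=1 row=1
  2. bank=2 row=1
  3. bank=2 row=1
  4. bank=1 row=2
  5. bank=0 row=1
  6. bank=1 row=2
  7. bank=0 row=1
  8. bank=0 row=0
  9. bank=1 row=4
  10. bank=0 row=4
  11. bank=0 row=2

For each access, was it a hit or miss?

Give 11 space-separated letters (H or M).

Acc 1: bank1 row1 -> MISS (open row1); precharges=0
Acc 2: bank2 row1 -> MISS (open row1); precharges=0
Acc 3: bank2 row1 -> HIT
Acc 4: bank1 row2 -> MISS (open row2); precharges=1
Acc 5: bank0 row1 -> MISS (open row1); precharges=1
Acc 6: bank1 row2 -> HIT
Acc 7: bank0 row1 -> HIT
Acc 8: bank0 row0 -> MISS (open row0); precharges=2
Acc 9: bank1 row4 -> MISS (open row4); precharges=3
Acc 10: bank0 row4 -> MISS (open row4); precharges=4
Acc 11: bank0 row2 -> MISS (open row2); precharges=5

Answer: M M H M M H H M M M M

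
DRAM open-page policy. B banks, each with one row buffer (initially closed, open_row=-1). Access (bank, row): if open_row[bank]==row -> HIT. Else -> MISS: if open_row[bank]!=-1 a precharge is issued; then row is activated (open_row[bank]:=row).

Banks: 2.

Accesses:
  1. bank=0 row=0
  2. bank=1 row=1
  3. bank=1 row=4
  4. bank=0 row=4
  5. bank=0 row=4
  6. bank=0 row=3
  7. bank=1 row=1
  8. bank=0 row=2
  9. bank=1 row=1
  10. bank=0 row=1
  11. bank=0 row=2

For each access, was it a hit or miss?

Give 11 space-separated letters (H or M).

Answer: M M M M H M M M H M M

Derivation:
Acc 1: bank0 row0 -> MISS (open row0); precharges=0
Acc 2: bank1 row1 -> MISS (open row1); precharges=0
Acc 3: bank1 row4 -> MISS (open row4); precharges=1
Acc 4: bank0 row4 -> MISS (open row4); precharges=2
Acc 5: bank0 row4 -> HIT
Acc 6: bank0 row3 -> MISS (open row3); precharges=3
Acc 7: bank1 row1 -> MISS (open row1); precharges=4
Acc 8: bank0 row2 -> MISS (open row2); precharges=5
Acc 9: bank1 row1 -> HIT
Acc 10: bank0 row1 -> MISS (open row1); precharges=6
Acc 11: bank0 row2 -> MISS (open row2); precharges=7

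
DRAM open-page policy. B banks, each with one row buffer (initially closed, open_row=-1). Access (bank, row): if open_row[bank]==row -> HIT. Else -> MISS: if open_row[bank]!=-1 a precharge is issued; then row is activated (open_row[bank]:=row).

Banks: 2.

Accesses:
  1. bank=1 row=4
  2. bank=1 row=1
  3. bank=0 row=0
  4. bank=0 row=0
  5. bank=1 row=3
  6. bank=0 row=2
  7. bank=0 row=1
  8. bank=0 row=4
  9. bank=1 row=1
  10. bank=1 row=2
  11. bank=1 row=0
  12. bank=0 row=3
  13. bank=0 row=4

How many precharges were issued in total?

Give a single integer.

Acc 1: bank1 row4 -> MISS (open row4); precharges=0
Acc 2: bank1 row1 -> MISS (open row1); precharges=1
Acc 3: bank0 row0 -> MISS (open row0); precharges=1
Acc 4: bank0 row0 -> HIT
Acc 5: bank1 row3 -> MISS (open row3); precharges=2
Acc 6: bank0 row2 -> MISS (open row2); precharges=3
Acc 7: bank0 row1 -> MISS (open row1); precharges=4
Acc 8: bank0 row4 -> MISS (open row4); precharges=5
Acc 9: bank1 row1 -> MISS (open row1); precharges=6
Acc 10: bank1 row2 -> MISS (open row2); precharges=7
Acc 11: bank1 row0 -> MISS (open row0); precharges=8
Acc 12: bank0 row3 -> MISS (open row3); precharges=9
Acc 13: bank0 row4 -> MISS (open row4); precharges=10

Answer: 10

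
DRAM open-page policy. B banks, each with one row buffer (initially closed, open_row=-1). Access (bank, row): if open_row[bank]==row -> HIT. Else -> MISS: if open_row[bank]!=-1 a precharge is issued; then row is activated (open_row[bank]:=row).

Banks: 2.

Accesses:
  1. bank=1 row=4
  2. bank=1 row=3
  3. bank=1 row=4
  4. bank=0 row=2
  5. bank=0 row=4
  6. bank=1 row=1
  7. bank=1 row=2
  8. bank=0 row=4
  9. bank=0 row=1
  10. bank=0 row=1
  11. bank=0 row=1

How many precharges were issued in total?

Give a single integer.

Acc 1: bank1 row4 -> MISS (open row4); precharges=0
Acc 2: bank1 row3 -> MISS (open row3); precharges=1
Acc 3: bank1 row4 -> MISS (open row4); precharges=2
Acc 4: bank0 row2 -> MISS (open row2); precharges=2
Acc 5: bank0 row4 -> MISS (open row4); precharges=3
Acc 6: bank1 row1 -> MISS (open row1); precharges=4
Acc 7: bank1 row2 -> MISS (open row2); precharges=5
Acc 8: bank0 row4 -> HIT
Acc 9: bank0 row1 -> MISS (open row1); precharges=6
Acc 10: bank0 row1 -> HIT
Acc 11: bank0 row1 -> HIT

Answer: 6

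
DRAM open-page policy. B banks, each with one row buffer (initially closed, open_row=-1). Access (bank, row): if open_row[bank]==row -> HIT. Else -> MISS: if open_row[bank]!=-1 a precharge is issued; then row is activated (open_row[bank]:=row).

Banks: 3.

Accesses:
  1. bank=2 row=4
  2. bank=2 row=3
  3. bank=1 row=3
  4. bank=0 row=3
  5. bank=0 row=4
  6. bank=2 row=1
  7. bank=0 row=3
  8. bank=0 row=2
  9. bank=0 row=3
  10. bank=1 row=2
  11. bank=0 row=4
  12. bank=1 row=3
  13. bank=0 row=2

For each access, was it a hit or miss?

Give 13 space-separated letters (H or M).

Answer: M M M M M M M M M M M M M

Derivation:
Acc 1: bank2 row4 -> MISS (open row4); precharges=0
Acc 2: bank2 row3 -> MISS (open row3); precharges=1
Acc 3: bank1 row3 -> MISS (open row3); precharges=1
Acc 4: bank0 row3 -> MISS (open row3); precharges=1
Acc 5: bank0 row4 -> MISS (open row4); precharges=2
Acc 6: bank2 row1 -> MISS (open row1); precharges=3
Acc 7: bank0 row3 -> MISS (open row3); precharges=4
Acc 8: bank0 row2 -> MISS (open row2); precharges=5
Acc 9: bank0 row3 -> MISS (open row3); precharges=6
Acc 10: bank1 row2 -> MISS (open row2); precharges=7
Acc 11: bank0 row4 -> MISS (open row4); precharges=8
Acc 12: bank1 row3 -> MISS (open row3); precharges=9
Acc 13: bank0 row2 -> MISS (open row2); precharges=10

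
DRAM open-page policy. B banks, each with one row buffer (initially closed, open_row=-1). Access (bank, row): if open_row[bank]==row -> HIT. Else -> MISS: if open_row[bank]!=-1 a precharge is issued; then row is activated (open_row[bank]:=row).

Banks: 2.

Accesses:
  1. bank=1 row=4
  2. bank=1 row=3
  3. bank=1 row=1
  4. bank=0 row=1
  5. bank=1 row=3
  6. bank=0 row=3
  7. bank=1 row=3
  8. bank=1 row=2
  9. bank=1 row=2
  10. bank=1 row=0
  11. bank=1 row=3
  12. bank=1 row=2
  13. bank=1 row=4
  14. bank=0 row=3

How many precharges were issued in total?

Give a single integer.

Acc 1: bank1 row4 -> MISS (open row4); precharges=0
Acc 2: bank1 row3 -> MISS (open row3); precharges=1
Acc 3: bank1 row1 -> MISS (open row1); precharges=2
Acc 4: bank0 row1 -> MISS (open row1); precharges=2
Acc 5: bank1 row3 -> MISS (open row3); precharges=3
Acc 6: bank0 row3 -> MISS (open row3); precharges=4
Acc 7: bank1 row3 -> HIT
Acc 8: bank1 row2 -> MISS (open row2); precharges=5
Acc 9: bank1 row2 -> HIT
Acc 10: bank1 row0 -> MISS (open row0); precharges=6
Acc 11: bank1 row3 -> MISS (open row3); precharges=7
Acc 12: bank1 row2 -> MISS (open row2); precharges=8
Acc 13: bank1 row4 -> MISS (open row4); precharges=9
Acc 14: bank0 row3 -> HIT

Answer: 9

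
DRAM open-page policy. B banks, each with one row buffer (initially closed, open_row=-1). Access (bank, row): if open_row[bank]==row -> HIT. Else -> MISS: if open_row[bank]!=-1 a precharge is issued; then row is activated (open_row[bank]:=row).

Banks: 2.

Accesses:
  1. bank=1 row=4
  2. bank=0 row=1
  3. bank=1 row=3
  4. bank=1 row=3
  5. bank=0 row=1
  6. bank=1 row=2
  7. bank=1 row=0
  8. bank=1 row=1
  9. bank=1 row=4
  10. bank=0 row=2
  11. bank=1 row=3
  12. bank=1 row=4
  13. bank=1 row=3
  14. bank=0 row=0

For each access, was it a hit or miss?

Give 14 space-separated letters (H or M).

Answer: M M M H H M M M M M M M M M

Derivation:
Acc 1: bank1 row4 -> MISS (open row4); precharges=0
Acc 2: bank0 row1 -> MISS (open row1); precharges=0
Acc 3: bank1 row3 -> MISS (open row3); precharges=1
Acc 4: bank1 row3 -> HIT
Acc 5: bank0 row1 -> HIT
Acc 6: bank1 row2 -> MISS (open row2); precharges=2
Acc 7: bank1 row0 -> MISS (open row0); precharges=3
Acc 8: bank1 row1 -> MISS (open row1); precharges=4
Acc 9: bank1 row4 -> MISS (open row4); precharges=5
Acc 10: bank0 row2 -> MISS (open row2); precharges=6
Acc 11: bank1 row3 -> MISS (open row3); precharges=7
Acc 12: bank1 row4 -> MISS (open row4); precharges=8
Acc 13: bank1 row3 -> MISS (open row3); precharges=9
Acc 14: bank0 row0 -> MISS (open row0); precharges=10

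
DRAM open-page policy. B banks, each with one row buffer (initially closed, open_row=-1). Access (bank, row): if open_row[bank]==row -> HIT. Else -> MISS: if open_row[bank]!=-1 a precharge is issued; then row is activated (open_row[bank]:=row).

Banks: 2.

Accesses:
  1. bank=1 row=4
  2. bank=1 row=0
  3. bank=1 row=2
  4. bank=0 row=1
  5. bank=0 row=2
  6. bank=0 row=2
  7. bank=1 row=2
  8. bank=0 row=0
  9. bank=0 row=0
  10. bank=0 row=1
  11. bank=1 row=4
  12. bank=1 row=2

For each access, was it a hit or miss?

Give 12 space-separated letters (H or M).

Acc 1: bank1 row4 -> MISS (open row4); precharges=0
Acc 2: bank1 row0 -> MISS (open row0); precharges=1
Acc 3: bank1 row2 -> MISS (open row2); precharges=2
Acc 4: bank0 row1 -> MISS (open row1); precharges=2
Acc 5: bank0 row2 -> MISS (open row2); precharges=3
Acc 6: bank0 row2 -> HIT
Acc 7: bank1 row2 -> HIT
Acc 8: bank0 row0 -> MISS (open row0); precharges=4
Acc 9: bank0 row0 -> HIT
Acc 10: bank0 row1 -> MISS (open row1); precharges=5
Acc 11: bank1 row4 -> MISS (open row4); precharges=6
Acc 12: bank1 row2 -> MISS (open row2); precharges=7

Answer: M M M M M H H M H M M M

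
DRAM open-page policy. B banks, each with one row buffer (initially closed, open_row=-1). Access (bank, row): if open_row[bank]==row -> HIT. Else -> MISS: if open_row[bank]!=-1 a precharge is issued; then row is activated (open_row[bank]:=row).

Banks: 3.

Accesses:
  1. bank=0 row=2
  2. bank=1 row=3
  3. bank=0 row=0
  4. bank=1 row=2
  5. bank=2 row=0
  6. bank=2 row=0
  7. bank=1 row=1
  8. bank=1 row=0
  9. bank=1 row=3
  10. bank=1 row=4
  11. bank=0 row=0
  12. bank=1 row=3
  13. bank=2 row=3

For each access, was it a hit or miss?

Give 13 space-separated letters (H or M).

Acc 1: bank0 row2 -> MISS (open row2); precharges=0
Acc 2: bank1 row3 -> MISS (open row3); precharges=0
Acc 3: bank0 row0 -> MISS (open row0); precharges=1
Acc 4: bank1 row2 -> MISS (open row2); precharges=2
Acc 5: bank2 row0 -> MISS (open row0); precharges=2
Acc 6: bank2 row0 -> HIT
Acc 7: bank1 row1 -> MISS (open row1); precharges=3
Acc 8: bank1 row0 -> MISS (open row0); precharges=4
Acc 9: bank1 row3 -> MISS (open row3); precharges=5
Acc 10: bank1 row4 -> MISS (open row4); precharges=6
Acc 11: bank0 row0 -> HIT
Acc 12: bank1 row3 -> MISS (open row3); precharges=7
Acc 13: bank2 row3 -> MISS (open row3); precharges=8

Answer: M M M M M H M M M M H M M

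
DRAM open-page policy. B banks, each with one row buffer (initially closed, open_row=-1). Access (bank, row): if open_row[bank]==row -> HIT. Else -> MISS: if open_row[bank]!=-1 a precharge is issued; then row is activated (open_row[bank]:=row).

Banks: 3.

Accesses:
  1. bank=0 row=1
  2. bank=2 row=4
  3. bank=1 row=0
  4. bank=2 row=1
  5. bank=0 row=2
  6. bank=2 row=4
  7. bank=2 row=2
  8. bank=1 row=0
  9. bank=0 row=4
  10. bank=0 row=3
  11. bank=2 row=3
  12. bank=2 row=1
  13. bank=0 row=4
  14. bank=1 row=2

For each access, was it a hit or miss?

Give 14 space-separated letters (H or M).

Acc 1: bank0 row1 -> MISS (open row1); precharges=0
Acc 2: bank2 row4 -> MISS (open row4); precharges=0
Acc 3: bank1 row0 -> MISS (open row0); precharges=0
Acc 4: bank2 row1 -> MISS (open row1); precharges=1
Acc 5: bank0 row2 -> MISS (open row2); precharges=2
Acc 6: bank2 row4 -> MISS (open row4); precharges=3
Acc 7: bank2 row2 -> MISS (open row2); precharges=4
Acc 8: bank1 row0 -> HIT
Acc 9: bank0 row4 -> MISS (open row4); precharges=5
Acc 10: bank0 row3 -> MISS (open row3); precharges=6
Acc 11: bank2 row3 -> MISS (open row3); precharges=7
Acc 12: bank2 row1 -> MISS (open row1); precharges=8
Acc 13: bank0 row4 -> MISS (open row4); precharges=9
Acc 14: bank1 row2 -> MISS (open row2); precharges=10

Answer: M M M M M M M H M M M M M M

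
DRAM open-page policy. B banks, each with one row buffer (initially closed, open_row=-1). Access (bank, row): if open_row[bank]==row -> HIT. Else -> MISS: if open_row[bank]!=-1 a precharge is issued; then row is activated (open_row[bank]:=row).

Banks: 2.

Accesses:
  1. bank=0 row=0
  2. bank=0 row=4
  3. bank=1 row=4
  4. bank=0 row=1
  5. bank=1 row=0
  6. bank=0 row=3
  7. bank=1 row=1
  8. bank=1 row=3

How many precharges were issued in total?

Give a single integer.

Acc 1: bank0 row0 -> MISS (open row0); precharges=0
Acc 2: bank0 row4 -> MISS (open row4); precharges=1
Acc 3: bank1 row4 -> MISS (open row4); precharges=1
Acc 4: bank0 row1 -> MISS (open row1); precharges=2
Acc 5: bank1 row0 -> MISS (open row0); precharges=3
Acc 6: bank0 row3 -> MISS (open row3); precharges=4
Acc 7: bank1 row1 -> MISS (open row1); precharges=5
Acc 8: bank1 row3 -> MISS (open row3); precharges=6

Answer: 6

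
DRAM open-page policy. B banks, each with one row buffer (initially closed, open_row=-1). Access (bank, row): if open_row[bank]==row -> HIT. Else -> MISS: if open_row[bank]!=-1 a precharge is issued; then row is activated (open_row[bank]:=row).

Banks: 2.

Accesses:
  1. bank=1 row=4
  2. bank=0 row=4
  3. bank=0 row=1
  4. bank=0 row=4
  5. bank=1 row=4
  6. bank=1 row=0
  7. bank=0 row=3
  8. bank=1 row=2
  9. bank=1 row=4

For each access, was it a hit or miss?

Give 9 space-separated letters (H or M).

Acc 1: bank1 row4 -> MISS (open row4); precharges=0
Acc 2: bank0 row4 -> MISS (open row4); precharges=0
Acc 3: bank0 row1 -> MISS (open row1); precharges=1
Acc 4: bank0 row4 -> MISS (open row4); precharges=2
Acc 5: bank1 row4 -> HIT
Acc 6: bank1 row0 -> MISS (open row0); precharges=3
Acc 7: bank0 row3 -> MISS (open row3); precharges=4
Acc 8: bank1 row2 -> MISS (open row2); precharges=5
Acc 9: bank1 row4 -> MISS (open row4); precharges=6

Answer: M M M M H M M M M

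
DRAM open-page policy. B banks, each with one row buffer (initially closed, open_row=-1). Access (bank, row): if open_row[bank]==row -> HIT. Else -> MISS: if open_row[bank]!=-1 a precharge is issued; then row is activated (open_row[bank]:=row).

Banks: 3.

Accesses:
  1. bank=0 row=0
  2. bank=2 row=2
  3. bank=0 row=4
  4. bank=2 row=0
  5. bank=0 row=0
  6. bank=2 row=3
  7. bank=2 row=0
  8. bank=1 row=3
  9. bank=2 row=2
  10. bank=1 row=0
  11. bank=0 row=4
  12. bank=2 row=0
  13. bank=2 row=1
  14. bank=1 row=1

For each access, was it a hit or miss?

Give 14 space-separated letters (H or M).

Answer: M M M M M M M M M M M M M M

Derivation:
Acc 1: bank0 row0 -> MISS (open row0); precharges=0
Acc 2: bank2 row2 -> MISS (open row2); precharges=0
Acc 3: bank0 row4 -> MISS (open row4); precharges=1
Acc 4: bank2 row0 -> MISS (open row0); precharges=2
Acc 5: bank0 row0 -> MISS (open row0); precharges=3
Acc 6: bank2 row3 -> MISS (open row3); precharges=4
Acc 7: bank2 row0 -> MISS (open row0); precharges=5
Acc 8: bank1 row3 -> MISS (open row3); precharges=5
Acc 9: bank2 row2 -> MISS (open row2); precharges=6
Acc 10: bank1 row0 -> MISS (open row0); precharges=7
Acc 11: bank0 row4 -> MISS (open row4); precharges=8
Acc 12: bank2 row0 -> MISS (open row0); precharges=9
Acc 13: bank2 row1 -> MISS (open row1); precharges=10
Acc 14: bank1 row1 -> MISS (open row1); precharges=11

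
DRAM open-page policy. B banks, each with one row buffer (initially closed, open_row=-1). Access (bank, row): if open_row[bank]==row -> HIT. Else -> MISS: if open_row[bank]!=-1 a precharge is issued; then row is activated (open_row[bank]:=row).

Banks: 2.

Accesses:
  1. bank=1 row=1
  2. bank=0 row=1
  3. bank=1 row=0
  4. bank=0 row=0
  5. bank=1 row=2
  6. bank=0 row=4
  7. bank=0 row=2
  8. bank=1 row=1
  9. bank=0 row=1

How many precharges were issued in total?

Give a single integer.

Answer: 7

Derivation:
Acc 1: bank1 row1 -> MISS (open row1); precharges=0
Acc 2: bank0 row1 -> MISS (open row1); precharges=0
Acc 3: bank1 row0 -> MISS (open row0); precharges=1
Acc 4: bank0 row0 -> MISS (open row0); precharges=2
Acc 5: bank1 row2 -> MISS (open row2); precharges=3
Acc 6: bank0 row4 -> MISS (open row4); precharges=4
Acc 7: bank0 row2 -> MISS (open row2); precharges=5
Acc 8: bank1 row1 -> MISS (open row1); precharges=6
Acc 9: bank0 row1 -> MISS (open row1); precharges=7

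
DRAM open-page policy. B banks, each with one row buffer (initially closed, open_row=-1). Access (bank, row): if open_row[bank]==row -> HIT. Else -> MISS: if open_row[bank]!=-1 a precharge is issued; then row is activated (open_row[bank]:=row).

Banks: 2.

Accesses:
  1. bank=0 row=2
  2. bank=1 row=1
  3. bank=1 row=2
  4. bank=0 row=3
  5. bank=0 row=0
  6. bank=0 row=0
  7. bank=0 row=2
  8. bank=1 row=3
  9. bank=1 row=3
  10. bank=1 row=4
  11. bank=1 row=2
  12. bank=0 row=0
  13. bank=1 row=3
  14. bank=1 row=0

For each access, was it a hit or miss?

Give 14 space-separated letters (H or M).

Acc 1: bank0 row2 -> MISS (open row2); precharges=0
Acc 2: bank1 row1 -> MISS (open row1); precharges=0
Acc 3: bank1 row2 -> MISS (open row2); precharges=1
Acc 4: bank0 row3 -> MISS (open row3); precharges=2
Acc 5: bank0 row0 -> MISS (open row0); precharges=3
Acc 6: bank0 row0 -> HIT
Acc 7: bank0 row2 -> MISS (open row2); precharges=4
Acc 8: bank1 row3 -> MISS (open row3); precharges=5
Acc 9: bank1 row3 -> HIT
Acc 10: bank1 row4 -> MISS (open row4); precharges=6
Acc 11: bank1 row2 -> MISS (open row2); precharges=7
Acc 12: bank0 row0 -> MISS (open row0); precharges=8
Acc 13: bank1 row3 -> MISS (open row3); precharges=9
Acc 14: bank1 row0 -> MISS (open row0); precharges=10

Answer: M M M M M H M M H M M M M M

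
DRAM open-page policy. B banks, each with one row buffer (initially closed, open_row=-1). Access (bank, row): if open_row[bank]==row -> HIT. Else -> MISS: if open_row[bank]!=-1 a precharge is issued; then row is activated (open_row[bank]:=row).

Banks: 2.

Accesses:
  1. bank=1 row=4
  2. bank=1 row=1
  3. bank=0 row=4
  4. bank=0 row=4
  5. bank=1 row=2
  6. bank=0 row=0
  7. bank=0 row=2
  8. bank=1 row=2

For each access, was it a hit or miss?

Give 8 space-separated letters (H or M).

Answer: M M M H M M M H

Derivation:
Acc 1: bank1 row4 -> MISS (open row4); precharges=0
Acc 2: bank1 row1 -> MISS (open row1); precharges=1
Acc 3: bank0 row4 -> MISS (open row4); precharges=1
Acc 4: bank0 row4 -> HIT
Acc 5: bank1 row2 -> MISS (open row2); precharges=2
Acc 6: bank0 row0 -> MISS (open row0); precharges=3
Acc 7: bank0 row2 -> MISS (open row2); precharges=4
Acc 8: bank1 row2 -> HIT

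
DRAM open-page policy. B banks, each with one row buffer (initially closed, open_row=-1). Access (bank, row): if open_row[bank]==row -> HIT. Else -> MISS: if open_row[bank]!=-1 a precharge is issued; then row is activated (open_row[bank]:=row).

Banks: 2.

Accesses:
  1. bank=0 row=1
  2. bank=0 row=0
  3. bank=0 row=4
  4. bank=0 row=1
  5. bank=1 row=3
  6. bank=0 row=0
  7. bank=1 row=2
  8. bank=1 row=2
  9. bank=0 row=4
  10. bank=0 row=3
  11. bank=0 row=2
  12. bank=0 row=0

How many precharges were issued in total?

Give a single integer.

Answer: 9

Derivation:
Acc 1: bank0 row1 -> MISS (open row1); precharges=0
Acc 2: bank0 row0 -> MISS (open row0); precharges=1
Acc 3: bank0 row4 -> MISS (open row4); precharges=2
Acc 4: bank0 row1 -> MISS (open row1); precharges=3
Acc 5: bank1 row3 -> MISS (open row3); precharges=3
Acc 6: bank0 row0 -> MISS (open row0); precharges=4
Acc 7: bank1 row2 -> MISS (open row2); precharges=5
Acc 8: bank1 row2 -> HIT
Acc 9: bank0 row4 -> MISS (open row4); precharges=6
Acc 10: bank0 row3 -> MISS (open row3); precharges=7
Acc 11: bank0 row2 -> MISS (open row2); precharges=8
Acc 12: bank0 row0 -> MISS (open row0); precharges=9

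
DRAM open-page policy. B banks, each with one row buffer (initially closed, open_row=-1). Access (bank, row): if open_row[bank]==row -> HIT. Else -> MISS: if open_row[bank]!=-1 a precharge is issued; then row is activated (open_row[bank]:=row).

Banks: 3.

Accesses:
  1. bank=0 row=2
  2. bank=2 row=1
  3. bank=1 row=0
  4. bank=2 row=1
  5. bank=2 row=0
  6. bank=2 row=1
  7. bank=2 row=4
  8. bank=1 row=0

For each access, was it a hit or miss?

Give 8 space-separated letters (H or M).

Answer: M M M H M M M H

Derivation:
Acc 1: bank0 row2 -> MISS (open row2); precharges=0
Acc 2: bank2 row1 -> MISS (open row1); precharges=0
Acc 3: bank1 row0 -> MISS (open row0); precharges=0
Acc 4: bank2 row1 -> HIT
Acc 5: bank2 row0 -> MISS (open row0); precharges=1
Acc 6: bank2 row1 -> MISS (open row1); precharges=2
Acc 7: bank2 row4 -> MISS (open row4); precharges=3
Acc 8: bank1 row0 -> HIT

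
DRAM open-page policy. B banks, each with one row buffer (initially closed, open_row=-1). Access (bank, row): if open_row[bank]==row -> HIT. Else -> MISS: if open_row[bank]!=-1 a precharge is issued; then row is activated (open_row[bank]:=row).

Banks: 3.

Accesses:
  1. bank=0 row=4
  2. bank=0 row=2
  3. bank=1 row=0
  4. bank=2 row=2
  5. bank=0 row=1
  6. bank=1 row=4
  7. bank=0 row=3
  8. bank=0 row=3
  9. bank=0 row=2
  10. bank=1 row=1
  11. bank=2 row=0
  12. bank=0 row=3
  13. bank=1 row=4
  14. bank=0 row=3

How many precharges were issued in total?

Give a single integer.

Acc 1: bank0 row4 -> MISS (open row4); precharges=0
Acc 2: bank0 row2 -> MISS (open row2); precharges=1
Acc 3: bank1 row0 -> MISS (open row0); precharges=1
Acc 4: bank2 row2 -> MISS (open row2); precharges=1
Acc 5: bank0 row1 -> MISS (open row1); precharges=2
Acc 6: bank1 row4 -> MISS (open row4); precharges=3
Acc 7: bank0 row3 -> MISS (open row3); precharges=4
Acc 8: bank0 row3 -> HIT
Acc 9: bank0 row2 -> MISS (open row2); precharges=5
Acc 10: bank1 row1 -> MISS (open row1); precharges=6
Acc 11: bank2 row0 -> MISS (open row0); precharges=7
Acc 12: bank0 row3 -> MISS (open row3); precharges=8
Acc 13: bank1 row4 -> MISS (open row4); precharges=9
Acc 14: bank0 row3 -> HIT

Answer: 9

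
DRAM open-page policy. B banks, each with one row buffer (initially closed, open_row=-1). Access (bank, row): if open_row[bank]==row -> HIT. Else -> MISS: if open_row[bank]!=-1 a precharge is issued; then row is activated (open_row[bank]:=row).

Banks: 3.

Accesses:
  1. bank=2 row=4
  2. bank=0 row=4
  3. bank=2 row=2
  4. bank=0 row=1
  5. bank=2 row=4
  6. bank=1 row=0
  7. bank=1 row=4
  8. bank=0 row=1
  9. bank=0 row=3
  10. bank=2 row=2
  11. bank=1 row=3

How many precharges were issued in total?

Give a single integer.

Acc 1: bank2 row4 -> MISS (open row4); precharges=0
Acc 2: bank0 row4 -> MISS (open row4); precharges=0
Acc 3: bank2 row2 -> MISS (open row2); precharges=1
Acc 4: bank0 row1 -> MISS (open row1); precharges=2
Acc 5: bank2 row4 -> MISS (open row4); precharges=3
Acc 6: bank1 row0 -> MISS (open row0); precharges=3
Acc 7: bank1 row4 -> MISS (open row4); precharges=4
Acc 8: bank0 row1 -> HIT
Acc 9: bank0 row3 -> MISS (open row3); precharges=5
Acc 10: bank2 row2 -> MISS (open row2); precharges=6
Acc 11: bank1 row3 -> MISS (open row3); precharges=7

Answer: 7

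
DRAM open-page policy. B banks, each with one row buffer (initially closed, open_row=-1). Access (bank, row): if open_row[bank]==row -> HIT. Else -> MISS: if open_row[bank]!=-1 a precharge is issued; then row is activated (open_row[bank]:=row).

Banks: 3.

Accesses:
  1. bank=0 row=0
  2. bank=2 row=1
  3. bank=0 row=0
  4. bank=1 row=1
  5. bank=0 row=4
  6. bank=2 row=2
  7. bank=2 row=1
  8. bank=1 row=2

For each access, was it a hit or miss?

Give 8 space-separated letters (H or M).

Answer: M M H M M M M M

Derivation:
Acc 1: bank0 row0 -> MISS (open row0); precharges=0
Acc 2: bank2 row1 -> MISS (open row1); precharges=0
Acc 3: bank0 row0 -> HIT
Acc 4: bank1 row1 -> MISS (open row1); precharges=0
Acc 5: bank0 row4 -> MISS (open row4); precharges=1
Acc 6: bank2 row2 -> MISS (open row2); precharges=2
Acc 7: bank2 row1 -> MISS (open row1); precharges=3
Acc 8: bank1 row2 -> MISS (open row2); precharges=4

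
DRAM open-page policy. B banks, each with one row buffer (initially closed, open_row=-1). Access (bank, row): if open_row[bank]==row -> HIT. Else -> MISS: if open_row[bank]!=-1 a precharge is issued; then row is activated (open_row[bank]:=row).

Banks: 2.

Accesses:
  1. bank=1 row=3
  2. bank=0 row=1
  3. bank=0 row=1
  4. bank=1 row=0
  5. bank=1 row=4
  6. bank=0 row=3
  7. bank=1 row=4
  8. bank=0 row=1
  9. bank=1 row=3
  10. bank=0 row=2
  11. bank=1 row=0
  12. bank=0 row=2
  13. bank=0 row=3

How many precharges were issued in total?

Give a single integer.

Acc 1: bank1 row3 -> MISS (open row3); precharges=0
Acc 2: bank0 row1 -> MISS (open row1); precharges=0
Acc 3: bank0 row1 -> HIT
Acc 4: bank1 row0 -> MISS (open row0); precharges=1
Acc 5: bank1 row4 -> MISS (open row4); precharges=2
Acc 6: bank0 row3 -> MISS (open row3); precharges=3
Acc 7: bank1 row4 -> HIT
Acc 8: bank0 row1 -> MISS (open row1); precharges=4
Acc 9: bank1 row3 -> MISS (open row3); precharges=5
Acc 10: bank0 row2 -> MISS (open row2); precharges=6
Acc 11: bank1 row0 -> MISS (open row0); precharges=7
Acc 12: bank0 row2 -> HIT
Acc 13: bank0 row3 -> MISS (open row3); precharges=8

Answer: 8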